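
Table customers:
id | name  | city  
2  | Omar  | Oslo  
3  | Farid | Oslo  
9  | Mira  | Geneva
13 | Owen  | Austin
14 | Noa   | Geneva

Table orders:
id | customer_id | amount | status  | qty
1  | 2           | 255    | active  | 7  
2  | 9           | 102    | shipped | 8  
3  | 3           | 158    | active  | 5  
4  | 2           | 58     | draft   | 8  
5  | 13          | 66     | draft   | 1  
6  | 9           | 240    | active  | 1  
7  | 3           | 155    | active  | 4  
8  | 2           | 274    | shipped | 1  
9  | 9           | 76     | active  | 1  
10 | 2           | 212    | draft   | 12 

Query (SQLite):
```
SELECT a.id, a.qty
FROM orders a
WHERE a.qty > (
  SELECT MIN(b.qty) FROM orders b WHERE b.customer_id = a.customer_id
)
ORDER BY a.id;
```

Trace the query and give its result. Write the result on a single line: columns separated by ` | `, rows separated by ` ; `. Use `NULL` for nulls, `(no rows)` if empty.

For each orders row a, compute MIN(qty) over rows sharing a.customer_id.
Keep row a if a.qty > that per-group MIN.
  customer_id=2: MIN(qty) = 1
  customer_id=3: MIN(qty) = 4
  customer_id=9: MIN(qty) = 1
  customer_id=13: MIN(qty) = 1

1 | 7 ; 2 | 8 ; 3 | 5 ; 4 | 8 ; 10 | 12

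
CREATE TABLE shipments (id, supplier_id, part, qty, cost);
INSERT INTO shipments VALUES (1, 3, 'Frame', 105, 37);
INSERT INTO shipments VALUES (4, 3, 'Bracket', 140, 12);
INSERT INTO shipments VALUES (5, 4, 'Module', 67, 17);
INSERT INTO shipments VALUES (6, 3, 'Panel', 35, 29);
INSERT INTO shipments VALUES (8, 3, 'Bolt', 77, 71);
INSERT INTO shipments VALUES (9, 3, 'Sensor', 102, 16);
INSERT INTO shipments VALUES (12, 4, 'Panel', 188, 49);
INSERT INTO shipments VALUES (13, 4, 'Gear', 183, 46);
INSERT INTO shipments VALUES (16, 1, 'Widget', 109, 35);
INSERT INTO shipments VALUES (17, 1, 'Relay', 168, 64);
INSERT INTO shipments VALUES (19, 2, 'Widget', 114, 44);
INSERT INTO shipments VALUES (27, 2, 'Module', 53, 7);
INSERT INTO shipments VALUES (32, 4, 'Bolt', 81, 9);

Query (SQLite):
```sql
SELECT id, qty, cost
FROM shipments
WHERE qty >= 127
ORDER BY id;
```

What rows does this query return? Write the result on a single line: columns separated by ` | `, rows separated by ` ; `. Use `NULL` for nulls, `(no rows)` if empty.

4 | 140 | 12 ; 12 | 188 | 49 ; 13 | 183 | 46 ; 17 | 168 | 64

qty >= 127: ids {4, 12, 13, 17}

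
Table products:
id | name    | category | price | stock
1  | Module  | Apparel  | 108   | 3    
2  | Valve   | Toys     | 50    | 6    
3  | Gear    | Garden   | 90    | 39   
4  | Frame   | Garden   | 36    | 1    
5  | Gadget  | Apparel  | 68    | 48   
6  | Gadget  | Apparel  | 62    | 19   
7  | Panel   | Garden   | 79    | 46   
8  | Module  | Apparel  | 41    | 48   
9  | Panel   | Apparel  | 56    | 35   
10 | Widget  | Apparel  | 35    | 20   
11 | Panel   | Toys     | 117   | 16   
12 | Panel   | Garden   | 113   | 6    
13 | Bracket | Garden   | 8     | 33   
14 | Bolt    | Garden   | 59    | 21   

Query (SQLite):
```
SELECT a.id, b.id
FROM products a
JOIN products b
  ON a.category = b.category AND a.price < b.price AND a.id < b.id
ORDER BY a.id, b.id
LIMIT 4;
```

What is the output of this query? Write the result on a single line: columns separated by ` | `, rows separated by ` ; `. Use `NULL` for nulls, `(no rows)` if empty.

2 | 11 ; 3 | 12 ; 4 | 7 ; 4 | 12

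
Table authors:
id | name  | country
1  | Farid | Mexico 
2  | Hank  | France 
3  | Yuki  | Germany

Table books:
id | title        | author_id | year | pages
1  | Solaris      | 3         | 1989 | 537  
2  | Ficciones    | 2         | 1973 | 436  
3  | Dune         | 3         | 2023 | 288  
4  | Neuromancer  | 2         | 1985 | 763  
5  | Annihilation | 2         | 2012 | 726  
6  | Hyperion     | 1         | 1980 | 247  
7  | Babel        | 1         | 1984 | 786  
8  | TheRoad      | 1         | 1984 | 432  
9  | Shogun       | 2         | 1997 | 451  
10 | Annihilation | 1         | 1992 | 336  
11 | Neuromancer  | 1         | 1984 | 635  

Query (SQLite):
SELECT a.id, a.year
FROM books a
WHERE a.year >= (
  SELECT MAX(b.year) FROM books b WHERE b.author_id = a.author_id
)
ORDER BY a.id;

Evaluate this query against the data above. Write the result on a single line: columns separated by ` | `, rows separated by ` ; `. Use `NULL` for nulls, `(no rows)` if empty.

For each books row a, compute MAX(year) over rows sharing a.author_id.
Keep row a if a.year >= that per-group MAX.
  author_id=1: MAX(year) = 1992
  author_id=2: MAX(year) = 2012
  author_id=3: MAX(year) = 2023

3 | 2023 ; 5 | 2012 ; 10 | 1992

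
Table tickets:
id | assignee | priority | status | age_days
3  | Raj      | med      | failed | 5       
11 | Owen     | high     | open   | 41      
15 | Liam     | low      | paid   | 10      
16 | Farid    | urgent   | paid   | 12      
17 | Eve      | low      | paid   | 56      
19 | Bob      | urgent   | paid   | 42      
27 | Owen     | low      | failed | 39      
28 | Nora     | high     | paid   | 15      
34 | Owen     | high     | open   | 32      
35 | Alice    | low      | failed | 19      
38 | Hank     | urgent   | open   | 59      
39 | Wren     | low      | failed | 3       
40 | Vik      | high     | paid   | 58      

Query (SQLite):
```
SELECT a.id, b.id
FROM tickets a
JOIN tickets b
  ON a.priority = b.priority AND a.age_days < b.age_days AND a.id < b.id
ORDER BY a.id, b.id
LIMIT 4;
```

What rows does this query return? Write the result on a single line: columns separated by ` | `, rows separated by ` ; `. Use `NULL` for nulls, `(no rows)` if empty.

11 | 40 ; 15 | 17 ; 15 | 27 ; 15 | 35

Pairs (a,b) with same priority, a.age_days < b.age_days, a.id < b.id.
priority groups: high:{11,28,34,40} low:{15,17,27,35,39} med:{3} urgent:{16,19,38}
Ordered by (a.id, b.id); first 4.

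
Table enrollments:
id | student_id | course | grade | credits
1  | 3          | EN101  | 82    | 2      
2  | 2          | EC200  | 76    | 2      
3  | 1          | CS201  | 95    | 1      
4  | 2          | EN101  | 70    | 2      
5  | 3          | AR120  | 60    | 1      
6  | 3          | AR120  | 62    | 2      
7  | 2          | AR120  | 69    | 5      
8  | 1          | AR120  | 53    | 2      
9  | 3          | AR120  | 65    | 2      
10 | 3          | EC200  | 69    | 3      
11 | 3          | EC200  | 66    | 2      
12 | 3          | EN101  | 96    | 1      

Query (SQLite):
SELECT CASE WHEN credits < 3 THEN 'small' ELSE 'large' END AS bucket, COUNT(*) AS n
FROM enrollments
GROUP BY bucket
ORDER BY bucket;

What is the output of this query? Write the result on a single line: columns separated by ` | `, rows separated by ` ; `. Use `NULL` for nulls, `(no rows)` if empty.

Bucket rows by credits < 3 → 'small' else 'large'; count each bucket.

large | 2 ; small | 10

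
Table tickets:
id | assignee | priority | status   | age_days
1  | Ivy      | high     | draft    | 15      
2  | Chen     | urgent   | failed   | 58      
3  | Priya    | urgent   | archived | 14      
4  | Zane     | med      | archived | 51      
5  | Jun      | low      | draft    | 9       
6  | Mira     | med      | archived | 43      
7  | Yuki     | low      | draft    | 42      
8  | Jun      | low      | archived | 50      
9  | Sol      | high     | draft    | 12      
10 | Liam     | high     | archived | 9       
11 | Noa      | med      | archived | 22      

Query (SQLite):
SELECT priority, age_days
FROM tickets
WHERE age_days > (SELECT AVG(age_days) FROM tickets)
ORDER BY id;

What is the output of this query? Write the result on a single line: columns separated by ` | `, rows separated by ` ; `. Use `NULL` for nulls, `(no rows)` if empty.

Scalar subquery: AVG(age_days) over all tickets rows = 29.545455 (≈; comparison uses full precision).
Keep rows where age_days > that value.

urgent | 58 ; med | 51 ; med | 43 ; low | 42 ; low | 50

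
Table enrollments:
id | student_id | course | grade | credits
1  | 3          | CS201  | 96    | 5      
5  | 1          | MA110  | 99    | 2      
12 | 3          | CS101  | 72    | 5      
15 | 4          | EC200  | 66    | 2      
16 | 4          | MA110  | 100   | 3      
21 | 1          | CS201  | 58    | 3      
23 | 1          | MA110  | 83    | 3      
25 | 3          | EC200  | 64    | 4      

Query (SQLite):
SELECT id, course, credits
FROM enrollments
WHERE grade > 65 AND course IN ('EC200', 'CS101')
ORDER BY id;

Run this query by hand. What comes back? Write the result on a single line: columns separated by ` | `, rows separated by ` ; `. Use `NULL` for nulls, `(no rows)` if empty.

grade > 65: ids {1, 5, 12, 15, 16, 23}
course IN ('EC200', 'CS101'): ids {12, 15, 25}
Combine with AND.

12 | CS101 | 5 ; 15 | EC200 | 2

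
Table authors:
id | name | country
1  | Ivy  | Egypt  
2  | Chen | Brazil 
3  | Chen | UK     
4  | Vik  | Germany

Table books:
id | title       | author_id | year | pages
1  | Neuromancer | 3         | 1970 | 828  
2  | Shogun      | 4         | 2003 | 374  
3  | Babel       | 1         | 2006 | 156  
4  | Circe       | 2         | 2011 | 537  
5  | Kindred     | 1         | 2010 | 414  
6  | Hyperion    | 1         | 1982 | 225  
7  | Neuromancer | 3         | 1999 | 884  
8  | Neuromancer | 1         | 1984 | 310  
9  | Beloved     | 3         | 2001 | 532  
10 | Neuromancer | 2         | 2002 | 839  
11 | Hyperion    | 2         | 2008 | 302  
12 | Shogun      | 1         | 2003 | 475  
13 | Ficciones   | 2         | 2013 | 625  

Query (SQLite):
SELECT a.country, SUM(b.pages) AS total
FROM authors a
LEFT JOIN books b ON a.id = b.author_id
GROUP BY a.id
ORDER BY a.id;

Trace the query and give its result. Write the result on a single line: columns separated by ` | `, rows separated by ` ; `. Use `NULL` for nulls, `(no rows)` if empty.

LEFT JOIN keeps every authors row; unmatched ones get NULL for books columns.
Group by authors.id and compute SUM(b.pages). SUM over an all-NULL group is NULL.
  1: ids {3, 5, 6, 8, 12} → SUM(b.pages)=1580
  2: ids {4, 10, 11, 13} → SUM(b.pages)=2303
  3: ids {1, 7, 9} → SUM(b.pages)=2244
  4: ids {2} → SUM(b.pages)=374

Egypt | 1580 ; Brazil | 2303 ; UK | 2244 ; Germany | 374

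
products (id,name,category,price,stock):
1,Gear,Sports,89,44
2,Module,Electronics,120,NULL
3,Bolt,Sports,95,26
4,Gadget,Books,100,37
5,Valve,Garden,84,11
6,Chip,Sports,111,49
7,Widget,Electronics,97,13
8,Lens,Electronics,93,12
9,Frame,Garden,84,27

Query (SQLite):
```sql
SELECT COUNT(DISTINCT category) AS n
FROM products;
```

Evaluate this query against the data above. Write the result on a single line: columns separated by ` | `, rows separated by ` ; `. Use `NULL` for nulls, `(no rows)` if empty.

4

Count distinct non-NULL category values.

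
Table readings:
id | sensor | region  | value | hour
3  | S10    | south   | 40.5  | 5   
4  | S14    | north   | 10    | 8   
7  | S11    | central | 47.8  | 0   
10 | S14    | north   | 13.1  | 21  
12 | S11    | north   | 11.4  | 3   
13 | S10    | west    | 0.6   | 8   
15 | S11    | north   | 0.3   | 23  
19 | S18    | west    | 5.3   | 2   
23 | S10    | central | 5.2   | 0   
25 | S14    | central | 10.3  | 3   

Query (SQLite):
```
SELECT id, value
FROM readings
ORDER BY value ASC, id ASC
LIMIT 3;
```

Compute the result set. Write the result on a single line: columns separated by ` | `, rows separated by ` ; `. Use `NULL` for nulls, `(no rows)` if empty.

Sort by value asc, tiebreak id asc: (0.3, id=15), (0.6, id=13), (5.2, id=23), (5.3, id=19), (10, id=4), (10.3, id=25) …. Take first 3.

15 | 0.3 ; 13 | 0.6 ; 23 | 5.2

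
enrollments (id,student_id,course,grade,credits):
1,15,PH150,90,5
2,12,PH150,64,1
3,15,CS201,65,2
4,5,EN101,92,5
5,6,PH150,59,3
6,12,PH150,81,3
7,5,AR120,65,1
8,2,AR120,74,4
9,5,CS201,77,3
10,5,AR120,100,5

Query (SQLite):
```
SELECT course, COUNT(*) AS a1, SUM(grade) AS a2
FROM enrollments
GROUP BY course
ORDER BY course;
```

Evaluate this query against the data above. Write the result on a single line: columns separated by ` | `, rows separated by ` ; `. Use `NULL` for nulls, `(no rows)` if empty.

AR120 | 3 | 239 ; CS201 | 2 | 142 ; EN101 | 1 | 92 ; PH150 | 4 | 294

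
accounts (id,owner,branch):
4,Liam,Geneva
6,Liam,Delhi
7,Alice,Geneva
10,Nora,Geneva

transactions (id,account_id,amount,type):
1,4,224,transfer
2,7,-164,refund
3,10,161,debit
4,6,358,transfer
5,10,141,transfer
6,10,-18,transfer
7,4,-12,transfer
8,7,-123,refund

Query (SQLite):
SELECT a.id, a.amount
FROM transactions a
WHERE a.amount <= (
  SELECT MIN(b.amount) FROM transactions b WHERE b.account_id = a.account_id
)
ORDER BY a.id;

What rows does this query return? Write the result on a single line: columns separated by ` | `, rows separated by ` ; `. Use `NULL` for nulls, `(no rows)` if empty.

For each transactions row a, compute MIN(amount) over rows sharing a.account_id.
Keep row a if a.amount <= that per-group MIN.
  account_id=4: MIN(amount) = -12
  account_id=6: MIN(amount) = 358
  account_id=7: MIN(amount) = -164
  account_id=10: MIN(amount) = -18

2 | -164 ; 4 | 358 ; 6 | -18 ; 7 | -12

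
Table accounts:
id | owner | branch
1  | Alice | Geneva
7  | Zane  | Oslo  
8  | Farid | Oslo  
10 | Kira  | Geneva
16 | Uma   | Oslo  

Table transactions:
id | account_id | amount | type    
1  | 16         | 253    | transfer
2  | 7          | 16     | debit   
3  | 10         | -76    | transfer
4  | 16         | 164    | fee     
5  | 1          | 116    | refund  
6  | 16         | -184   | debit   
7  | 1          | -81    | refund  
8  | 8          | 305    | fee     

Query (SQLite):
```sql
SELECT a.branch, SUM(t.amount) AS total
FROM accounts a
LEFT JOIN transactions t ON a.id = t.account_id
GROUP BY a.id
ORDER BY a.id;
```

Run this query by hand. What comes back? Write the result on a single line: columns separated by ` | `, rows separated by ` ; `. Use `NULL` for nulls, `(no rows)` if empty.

Geneva | 35 ; Oslo | 16 ; Oslo | 305 ; Geneva | -76 ; Oslo | 233

LEFT JOIN keeps every accounts row; unmatched ones get NULL for transactions columns.
Group by accounts.id and compute SUM(t.amount). SUM over an all-NULL group is NULL.
  1: ids {5, 7} → SUM(t.amount)=35
  7: ids {2} → SUM(t.amount)=16
  8: ids {8} → SUM(t.amount)=305
  10: ids {3} → SUM(t.amount)=-76
  16: ids {1, 4, 6} → SUM(t.amount)=233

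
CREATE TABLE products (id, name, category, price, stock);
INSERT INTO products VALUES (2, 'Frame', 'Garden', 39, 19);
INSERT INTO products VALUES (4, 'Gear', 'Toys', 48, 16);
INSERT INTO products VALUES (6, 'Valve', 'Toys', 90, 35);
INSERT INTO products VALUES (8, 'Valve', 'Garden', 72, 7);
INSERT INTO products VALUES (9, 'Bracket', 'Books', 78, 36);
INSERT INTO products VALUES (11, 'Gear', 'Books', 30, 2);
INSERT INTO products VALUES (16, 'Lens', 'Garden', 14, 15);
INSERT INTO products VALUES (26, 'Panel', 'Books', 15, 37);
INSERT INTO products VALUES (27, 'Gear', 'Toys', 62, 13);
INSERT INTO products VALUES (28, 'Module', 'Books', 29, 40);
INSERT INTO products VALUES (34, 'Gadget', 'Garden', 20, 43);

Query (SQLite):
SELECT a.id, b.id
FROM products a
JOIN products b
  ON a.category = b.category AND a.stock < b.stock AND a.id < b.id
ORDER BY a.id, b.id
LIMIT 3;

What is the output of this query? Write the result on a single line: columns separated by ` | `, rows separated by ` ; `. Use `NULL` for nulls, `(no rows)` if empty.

2 | 34 ; 4 | 6 ; 8 | 16

Pairs (a,b) with same category, a.stock < b.stock, a.id < b.id.
category groups: Books:{9,11,26,28} Garden:{2,8,16,34} Toys:{4,6,27}
Ordered by (a.id, b.id); first 3.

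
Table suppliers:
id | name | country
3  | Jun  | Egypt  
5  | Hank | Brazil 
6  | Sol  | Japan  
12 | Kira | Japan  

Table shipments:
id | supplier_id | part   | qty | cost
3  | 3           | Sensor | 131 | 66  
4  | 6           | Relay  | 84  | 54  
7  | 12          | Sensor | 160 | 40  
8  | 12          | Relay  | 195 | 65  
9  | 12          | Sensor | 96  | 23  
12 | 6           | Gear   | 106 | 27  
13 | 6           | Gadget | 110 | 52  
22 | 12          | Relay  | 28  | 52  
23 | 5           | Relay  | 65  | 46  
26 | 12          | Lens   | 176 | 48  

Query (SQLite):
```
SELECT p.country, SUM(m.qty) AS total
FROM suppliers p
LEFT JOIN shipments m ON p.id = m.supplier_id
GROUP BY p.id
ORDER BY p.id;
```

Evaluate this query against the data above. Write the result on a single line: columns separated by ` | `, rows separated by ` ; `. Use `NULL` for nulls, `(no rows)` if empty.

LEFT JOIN keeps every suppliers row; unmatched ones get NULL for shipments columns.
Group by suppliers.id and compute SUM(m.qty). SUM over an all-NULL group is NULL.
  3: ids {3} → SUM(m.qty)=131
  5: ids {23} → SUM(m.qty)=65
  6: ids {4, 12, 13} → SUM(m.qty)=300
  12: ids {7, 8, 9, 22, 26} → SUM(m.qty)=655

Egypt | 131 ; Brazil | 65 ; Japan | 300 ; Japan | 655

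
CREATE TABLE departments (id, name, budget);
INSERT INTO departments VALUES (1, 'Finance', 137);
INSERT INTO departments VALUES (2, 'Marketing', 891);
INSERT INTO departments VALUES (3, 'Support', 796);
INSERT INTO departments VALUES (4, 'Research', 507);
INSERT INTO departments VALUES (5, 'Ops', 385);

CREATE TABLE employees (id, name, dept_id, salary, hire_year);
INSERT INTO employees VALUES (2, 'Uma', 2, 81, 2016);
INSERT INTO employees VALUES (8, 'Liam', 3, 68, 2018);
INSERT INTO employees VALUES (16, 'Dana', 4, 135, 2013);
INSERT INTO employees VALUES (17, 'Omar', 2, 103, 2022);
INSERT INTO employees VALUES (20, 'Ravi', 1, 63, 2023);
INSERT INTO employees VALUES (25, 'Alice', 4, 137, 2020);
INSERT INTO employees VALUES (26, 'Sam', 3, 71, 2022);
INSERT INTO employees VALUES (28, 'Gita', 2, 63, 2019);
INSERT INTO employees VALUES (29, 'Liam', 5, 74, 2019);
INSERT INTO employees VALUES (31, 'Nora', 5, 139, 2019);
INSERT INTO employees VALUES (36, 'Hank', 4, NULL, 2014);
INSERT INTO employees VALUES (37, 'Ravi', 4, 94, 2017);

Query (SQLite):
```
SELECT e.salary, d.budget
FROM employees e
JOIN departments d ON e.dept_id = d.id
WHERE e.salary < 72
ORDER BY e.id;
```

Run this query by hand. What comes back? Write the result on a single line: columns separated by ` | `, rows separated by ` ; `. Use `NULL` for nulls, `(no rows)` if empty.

Each employees row matches the departments row where dept_id = departments.id.
Then keep rows with e.salary < 72.

68 | 796 ; 63 | 137 ; 71 | 796 ; 63 | 891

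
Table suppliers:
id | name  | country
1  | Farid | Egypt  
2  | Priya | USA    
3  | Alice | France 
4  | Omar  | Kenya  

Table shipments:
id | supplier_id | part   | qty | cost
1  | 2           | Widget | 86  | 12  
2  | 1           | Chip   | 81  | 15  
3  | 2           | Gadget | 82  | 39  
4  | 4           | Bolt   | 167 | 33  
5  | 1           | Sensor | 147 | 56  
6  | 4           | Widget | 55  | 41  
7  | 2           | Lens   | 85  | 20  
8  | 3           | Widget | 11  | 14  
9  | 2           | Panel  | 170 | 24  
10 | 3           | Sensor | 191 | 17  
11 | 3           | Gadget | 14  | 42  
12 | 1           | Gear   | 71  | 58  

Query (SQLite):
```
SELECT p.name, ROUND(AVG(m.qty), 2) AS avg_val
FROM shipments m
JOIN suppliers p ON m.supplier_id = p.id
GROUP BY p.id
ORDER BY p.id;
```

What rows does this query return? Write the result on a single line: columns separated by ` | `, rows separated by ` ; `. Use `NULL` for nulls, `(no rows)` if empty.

Farid | 99.67 ; Priya | 105.75 ; Alice | 72 ; Omar | 111

Join each shipments row to its suppliers via supplier_id.
Group joined rows by suppliers.id; compute ROUND(AVG(m.qty), 2) per group.
  1: ids {2, 5, 12} → ROUND(AVG(m.qty), 2)=99.67
  2: ids {1, 3, 7, 9} → ROUND(AVG(m.qty), 2)=105.75
  3: ids {8, 10, 11} → ROUND(AVG(m.qty), 2)=72
  4: ids {4, 6} → ROUND(AVG(m.qty), 2)=111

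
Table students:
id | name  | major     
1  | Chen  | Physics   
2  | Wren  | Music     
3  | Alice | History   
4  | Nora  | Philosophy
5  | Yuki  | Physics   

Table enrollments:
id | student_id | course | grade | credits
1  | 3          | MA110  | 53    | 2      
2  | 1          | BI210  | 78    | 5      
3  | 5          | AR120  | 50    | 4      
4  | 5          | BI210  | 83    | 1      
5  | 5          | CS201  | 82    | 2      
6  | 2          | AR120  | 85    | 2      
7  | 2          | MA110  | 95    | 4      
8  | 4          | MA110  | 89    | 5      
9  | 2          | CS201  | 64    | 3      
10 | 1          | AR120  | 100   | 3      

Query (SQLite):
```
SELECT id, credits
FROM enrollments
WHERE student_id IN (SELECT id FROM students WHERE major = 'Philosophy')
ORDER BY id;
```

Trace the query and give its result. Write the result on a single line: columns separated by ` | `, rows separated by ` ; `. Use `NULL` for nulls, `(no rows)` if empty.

Inner query: students.id where major = 'Philosophy'.
Outer: keep enrollments rows whose student_id is in that set.
Inner query → {4}

8 | 5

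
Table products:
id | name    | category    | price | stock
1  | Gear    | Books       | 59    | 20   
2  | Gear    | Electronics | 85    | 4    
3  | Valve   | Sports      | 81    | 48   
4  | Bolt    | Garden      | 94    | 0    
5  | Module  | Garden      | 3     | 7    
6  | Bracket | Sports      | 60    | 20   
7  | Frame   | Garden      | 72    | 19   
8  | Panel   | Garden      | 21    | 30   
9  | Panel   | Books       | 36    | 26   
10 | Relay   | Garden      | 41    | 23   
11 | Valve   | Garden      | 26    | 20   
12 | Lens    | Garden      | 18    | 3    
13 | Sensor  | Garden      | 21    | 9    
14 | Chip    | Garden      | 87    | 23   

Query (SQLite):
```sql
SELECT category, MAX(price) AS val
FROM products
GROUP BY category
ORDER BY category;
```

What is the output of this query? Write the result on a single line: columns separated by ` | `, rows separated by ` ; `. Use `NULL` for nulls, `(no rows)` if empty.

Partition products by category; compute MAX(price) within each group.
  Books: ids {1, 9} → MAX(price)=59
  Electronics: ids {2} → MAX(price)=85
  Garden: ids {4, 5, 7, 8, 10, 11, 12, 13, 14} → MAX(price)=94
  Sports: ids {3, 6} → MAX(price)=81

Books | 59 ; Electronics | 85 ; Garden | 94 ; Sports | 81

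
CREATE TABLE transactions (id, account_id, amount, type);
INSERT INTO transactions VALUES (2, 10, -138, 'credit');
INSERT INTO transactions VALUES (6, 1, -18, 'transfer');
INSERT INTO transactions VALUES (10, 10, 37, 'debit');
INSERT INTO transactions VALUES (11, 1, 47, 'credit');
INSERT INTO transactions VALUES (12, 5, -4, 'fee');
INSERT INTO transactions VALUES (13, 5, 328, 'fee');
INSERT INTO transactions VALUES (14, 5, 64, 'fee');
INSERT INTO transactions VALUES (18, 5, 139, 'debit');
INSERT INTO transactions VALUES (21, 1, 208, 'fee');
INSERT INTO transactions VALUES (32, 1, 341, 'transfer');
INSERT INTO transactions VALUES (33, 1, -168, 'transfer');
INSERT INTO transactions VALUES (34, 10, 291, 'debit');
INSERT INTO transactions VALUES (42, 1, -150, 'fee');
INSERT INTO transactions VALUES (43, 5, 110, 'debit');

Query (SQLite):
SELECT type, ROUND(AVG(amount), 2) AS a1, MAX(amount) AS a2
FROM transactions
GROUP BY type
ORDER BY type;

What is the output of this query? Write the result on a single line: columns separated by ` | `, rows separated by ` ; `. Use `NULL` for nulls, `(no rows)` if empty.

credit | -45.5 | 47 ; debit | 144.25 | 291 ; fee | 89.2 | 328 ; transfer | 51.67 | 341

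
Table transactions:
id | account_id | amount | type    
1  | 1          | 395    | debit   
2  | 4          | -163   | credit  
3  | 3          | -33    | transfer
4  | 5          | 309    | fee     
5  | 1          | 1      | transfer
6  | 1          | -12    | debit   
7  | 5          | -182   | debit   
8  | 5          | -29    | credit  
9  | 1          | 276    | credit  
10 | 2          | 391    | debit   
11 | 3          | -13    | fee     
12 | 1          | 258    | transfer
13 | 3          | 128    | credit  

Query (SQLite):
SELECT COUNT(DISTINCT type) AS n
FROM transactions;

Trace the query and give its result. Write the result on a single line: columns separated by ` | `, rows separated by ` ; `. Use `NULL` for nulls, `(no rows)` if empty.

Count distinct non-NULL type values.

4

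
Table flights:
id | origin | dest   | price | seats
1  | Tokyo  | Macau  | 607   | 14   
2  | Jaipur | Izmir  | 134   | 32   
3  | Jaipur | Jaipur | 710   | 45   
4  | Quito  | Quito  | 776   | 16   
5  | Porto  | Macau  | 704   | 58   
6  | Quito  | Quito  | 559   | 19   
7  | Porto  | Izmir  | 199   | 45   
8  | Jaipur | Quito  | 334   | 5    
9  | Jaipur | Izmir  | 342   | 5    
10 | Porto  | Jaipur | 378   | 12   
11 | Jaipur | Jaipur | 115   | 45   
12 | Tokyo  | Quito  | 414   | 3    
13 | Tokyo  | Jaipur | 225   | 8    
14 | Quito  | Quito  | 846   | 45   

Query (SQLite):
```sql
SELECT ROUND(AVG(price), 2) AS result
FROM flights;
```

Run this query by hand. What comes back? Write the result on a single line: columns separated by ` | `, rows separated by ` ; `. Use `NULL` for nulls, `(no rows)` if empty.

All price values: [607, 134, 710, 776, 704, 559, 199, 334, 342, 378, 115, 414, 225, 846].
AVG = 6343 / 14 (rounded to 2 dp).

453.07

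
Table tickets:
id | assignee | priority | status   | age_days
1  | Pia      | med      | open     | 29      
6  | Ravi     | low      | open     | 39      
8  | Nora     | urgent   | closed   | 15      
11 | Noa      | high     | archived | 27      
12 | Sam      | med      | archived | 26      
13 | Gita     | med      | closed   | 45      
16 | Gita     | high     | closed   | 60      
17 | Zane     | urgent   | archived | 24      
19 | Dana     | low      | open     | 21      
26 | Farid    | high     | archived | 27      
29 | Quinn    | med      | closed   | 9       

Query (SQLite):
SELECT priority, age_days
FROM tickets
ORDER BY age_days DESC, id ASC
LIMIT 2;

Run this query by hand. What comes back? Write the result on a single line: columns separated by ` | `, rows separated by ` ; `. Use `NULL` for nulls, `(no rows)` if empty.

high | 60 ; med | 45

Sort by age_days desc, tiebreak id asc: (60, id=16), (45, id=13), (39, id=6), (29, id=1), (27, id=11) …. Take first 2.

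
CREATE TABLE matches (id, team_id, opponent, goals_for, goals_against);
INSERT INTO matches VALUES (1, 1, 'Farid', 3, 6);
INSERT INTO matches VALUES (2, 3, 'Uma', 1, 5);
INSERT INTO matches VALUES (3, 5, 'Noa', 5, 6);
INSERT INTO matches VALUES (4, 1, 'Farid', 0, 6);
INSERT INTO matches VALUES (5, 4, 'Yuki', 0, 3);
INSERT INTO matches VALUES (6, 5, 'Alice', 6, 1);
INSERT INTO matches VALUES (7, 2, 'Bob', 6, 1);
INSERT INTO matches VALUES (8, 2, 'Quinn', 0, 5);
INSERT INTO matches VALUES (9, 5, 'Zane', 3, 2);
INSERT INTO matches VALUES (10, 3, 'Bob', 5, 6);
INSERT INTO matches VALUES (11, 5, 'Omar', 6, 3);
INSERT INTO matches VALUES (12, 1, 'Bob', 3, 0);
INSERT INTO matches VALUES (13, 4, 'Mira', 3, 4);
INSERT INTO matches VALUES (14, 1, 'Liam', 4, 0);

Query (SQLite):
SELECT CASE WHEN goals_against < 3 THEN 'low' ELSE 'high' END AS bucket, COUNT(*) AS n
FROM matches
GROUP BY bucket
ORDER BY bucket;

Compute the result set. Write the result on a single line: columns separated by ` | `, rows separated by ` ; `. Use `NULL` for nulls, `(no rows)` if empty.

Bucket rows by goals_against < 3 → 'low' else 'high'; count each bucket.

high | 9 ; low | 5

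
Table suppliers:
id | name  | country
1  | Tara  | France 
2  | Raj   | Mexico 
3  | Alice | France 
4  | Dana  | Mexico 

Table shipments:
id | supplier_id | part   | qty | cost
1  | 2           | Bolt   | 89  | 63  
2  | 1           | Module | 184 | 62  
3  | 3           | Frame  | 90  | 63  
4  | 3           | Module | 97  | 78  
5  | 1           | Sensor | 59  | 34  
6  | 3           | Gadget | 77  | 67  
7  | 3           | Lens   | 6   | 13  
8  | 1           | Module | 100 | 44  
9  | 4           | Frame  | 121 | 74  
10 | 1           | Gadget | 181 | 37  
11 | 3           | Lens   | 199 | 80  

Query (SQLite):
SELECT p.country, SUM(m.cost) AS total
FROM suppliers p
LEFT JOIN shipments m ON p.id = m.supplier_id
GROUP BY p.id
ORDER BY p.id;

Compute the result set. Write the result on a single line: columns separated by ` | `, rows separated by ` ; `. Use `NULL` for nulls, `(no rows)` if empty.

France | 177 ; Mexico | 63 ; France | 301 ; Mexico | 74

LEFT JOIN keeps every suppliers row; unmatched ones get NULL for shipments columns.
Group by suppliers.id and compute SUM(m.cost). SUM over an all-NULL group is NULL.
  1: ids {2, 5, 8, 10} → SUM(m.cost)=177
  2: ids {1} → SUM(m.cost)=63
  3: ids {3, 4, 6, 7, 11} → SUM(m.cost)=301
  4: ids {9} → SUM(m.cost)=74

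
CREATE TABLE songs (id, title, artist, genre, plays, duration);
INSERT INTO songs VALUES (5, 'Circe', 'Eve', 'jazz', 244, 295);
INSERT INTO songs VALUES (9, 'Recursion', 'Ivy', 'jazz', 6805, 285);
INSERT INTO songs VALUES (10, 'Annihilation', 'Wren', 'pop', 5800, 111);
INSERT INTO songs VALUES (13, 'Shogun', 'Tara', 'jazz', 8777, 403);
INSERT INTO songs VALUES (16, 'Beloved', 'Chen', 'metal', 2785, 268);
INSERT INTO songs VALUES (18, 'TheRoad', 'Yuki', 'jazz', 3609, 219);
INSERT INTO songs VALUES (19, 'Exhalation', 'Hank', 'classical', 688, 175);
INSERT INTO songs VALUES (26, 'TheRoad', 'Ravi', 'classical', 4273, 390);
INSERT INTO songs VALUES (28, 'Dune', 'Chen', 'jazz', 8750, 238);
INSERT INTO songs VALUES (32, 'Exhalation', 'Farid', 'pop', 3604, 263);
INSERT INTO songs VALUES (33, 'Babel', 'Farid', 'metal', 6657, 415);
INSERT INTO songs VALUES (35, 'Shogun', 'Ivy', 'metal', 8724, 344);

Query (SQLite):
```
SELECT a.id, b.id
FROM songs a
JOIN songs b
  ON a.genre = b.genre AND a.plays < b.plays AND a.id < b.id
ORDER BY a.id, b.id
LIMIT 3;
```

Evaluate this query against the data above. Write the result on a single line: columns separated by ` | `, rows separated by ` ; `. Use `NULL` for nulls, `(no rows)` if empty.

Pairs (a,b) with same genre, a.plays < b.plays, a.id < b.id.
genre groups: classical:{19,26} jazz:{5,9,13,18,28} metal:{16,33,35} pop:{10,32}
Ordered by (a.id, b.id); first 3.

5 | 9 ; 5 | 13 ; 5 | 18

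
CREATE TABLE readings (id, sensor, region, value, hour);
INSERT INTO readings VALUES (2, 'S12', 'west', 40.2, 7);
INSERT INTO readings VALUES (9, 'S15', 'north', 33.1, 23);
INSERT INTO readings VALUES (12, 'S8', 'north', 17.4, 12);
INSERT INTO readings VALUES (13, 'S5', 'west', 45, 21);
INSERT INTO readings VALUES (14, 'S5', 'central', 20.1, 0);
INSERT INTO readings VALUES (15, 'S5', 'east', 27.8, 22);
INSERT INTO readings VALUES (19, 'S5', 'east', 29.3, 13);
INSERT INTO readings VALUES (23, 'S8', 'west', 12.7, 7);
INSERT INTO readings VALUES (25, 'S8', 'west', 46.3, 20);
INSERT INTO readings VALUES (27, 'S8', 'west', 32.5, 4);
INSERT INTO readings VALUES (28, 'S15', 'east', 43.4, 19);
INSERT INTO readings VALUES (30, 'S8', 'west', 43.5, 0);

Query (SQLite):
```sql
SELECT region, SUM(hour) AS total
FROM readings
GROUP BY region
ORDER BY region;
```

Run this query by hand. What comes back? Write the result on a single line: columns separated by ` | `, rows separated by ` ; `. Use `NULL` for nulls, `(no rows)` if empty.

central | 0 ; east | 54 ; north | 35 ; west | 59

Partition readings by region; compute SUM(hour) within each group.
  central: ids {14} → SUM(hour)=0
  east: ids {15, 19, 28} → SUM(hour)=54
  north: ids {9, 12} → SUM(hour)=35
  west: ids {2, 13, 23, 25, 27, 30} → SUM(hour)=59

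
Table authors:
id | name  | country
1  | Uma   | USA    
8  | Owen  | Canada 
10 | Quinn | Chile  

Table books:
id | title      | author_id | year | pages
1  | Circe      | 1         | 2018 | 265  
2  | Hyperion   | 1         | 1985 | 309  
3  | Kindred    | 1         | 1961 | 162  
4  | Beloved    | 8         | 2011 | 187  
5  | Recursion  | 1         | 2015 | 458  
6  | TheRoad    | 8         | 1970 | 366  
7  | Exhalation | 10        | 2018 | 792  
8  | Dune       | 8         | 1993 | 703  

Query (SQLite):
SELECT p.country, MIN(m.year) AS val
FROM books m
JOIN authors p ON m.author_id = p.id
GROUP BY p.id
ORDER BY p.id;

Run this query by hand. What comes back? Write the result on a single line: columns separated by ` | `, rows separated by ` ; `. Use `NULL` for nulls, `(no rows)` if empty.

USA | 1961 ; Canada | 1970 ; Chile | 2018

Join each books row to its authors via author_id.
Group joined rows by authors.id; compute MIN(m.year) per group.
  1: ids {1, 2, 3, 5} → MIN(m.year)=1961
  8: ids {4, 6, 8} → MIN(m.year)=1970
  10: ids {7} → MIN(m.year)=2018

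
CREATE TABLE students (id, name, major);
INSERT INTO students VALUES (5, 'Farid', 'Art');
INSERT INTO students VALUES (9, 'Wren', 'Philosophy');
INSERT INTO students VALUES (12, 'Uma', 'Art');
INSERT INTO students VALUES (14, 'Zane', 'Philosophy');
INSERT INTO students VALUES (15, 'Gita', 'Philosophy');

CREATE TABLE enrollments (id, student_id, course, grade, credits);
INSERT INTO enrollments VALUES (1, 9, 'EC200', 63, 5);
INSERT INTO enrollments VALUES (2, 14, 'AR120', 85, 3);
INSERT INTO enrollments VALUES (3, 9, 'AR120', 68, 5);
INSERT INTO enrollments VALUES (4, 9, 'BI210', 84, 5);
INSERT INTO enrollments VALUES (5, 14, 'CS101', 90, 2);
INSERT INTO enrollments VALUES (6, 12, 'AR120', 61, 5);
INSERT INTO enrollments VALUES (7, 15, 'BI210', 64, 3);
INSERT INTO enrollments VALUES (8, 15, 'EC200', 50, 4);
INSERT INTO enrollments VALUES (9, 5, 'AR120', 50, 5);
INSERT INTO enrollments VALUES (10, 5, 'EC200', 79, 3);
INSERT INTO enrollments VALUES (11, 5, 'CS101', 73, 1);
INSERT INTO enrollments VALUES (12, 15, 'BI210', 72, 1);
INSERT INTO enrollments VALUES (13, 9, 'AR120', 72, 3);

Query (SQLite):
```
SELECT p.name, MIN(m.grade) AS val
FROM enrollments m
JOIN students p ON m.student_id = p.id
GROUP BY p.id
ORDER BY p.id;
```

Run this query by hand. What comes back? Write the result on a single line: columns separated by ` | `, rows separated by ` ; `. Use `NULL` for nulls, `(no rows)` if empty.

Farid | 50 ; Wren | 63 ; Uma | 61 ; Zane | 85 ; Gita | 50

Join each enrollments row to its students via student_id.
Group joined rows by students.id; compute MIN(m.grade) per group.
  5: ids {9, 10, 11} → MIN(m.grade)=50
  9: ids {1, 3, 4, 13} → MIN(m.grade)=63
  12: ids {6} → MIN(m.grade)=61
  14: ids {2, 5} → MIN(m.grade)=85
  15: ids {7, 8, 12} → MIN(m.grade)=50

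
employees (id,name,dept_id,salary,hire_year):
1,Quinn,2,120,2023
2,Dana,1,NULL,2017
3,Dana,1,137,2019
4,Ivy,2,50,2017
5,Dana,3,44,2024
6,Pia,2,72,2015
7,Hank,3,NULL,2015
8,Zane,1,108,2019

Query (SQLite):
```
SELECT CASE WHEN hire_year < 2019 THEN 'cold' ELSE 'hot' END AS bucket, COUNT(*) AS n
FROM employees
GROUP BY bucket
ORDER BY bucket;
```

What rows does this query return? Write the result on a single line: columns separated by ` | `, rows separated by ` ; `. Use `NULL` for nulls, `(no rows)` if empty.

Bucket rows by hire_year < 2019 → 'cold' else 'hot'; count each bucket.

cold | 4 ; hot | 4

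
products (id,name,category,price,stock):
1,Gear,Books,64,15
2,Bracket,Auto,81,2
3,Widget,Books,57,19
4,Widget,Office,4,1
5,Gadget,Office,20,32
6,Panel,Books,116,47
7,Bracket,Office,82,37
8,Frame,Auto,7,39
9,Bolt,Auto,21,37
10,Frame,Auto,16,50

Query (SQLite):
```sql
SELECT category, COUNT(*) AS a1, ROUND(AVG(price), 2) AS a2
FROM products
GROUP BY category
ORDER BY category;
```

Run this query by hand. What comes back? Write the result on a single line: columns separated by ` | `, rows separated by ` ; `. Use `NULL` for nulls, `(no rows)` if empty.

Auto | 4 | 31.25 ; Books | 3 | 79 ; Office | 3 | 35.33

Group products by category.
Per group compute: COUNT(*), ROUND(AVG(price), 2).
  Auto: ids {2, 8, 9, 10} → COUNT(*)=4, ROUND(AVG(price), 2)=31.25
  Books: ids {1, 3, 6} → COUNT(*)=3, ROUND(AVG(price), 2)=79
  Office: ids {4, 5, 7} → COUNT(*)=3, ROUND(AVG(price), 2)=35.33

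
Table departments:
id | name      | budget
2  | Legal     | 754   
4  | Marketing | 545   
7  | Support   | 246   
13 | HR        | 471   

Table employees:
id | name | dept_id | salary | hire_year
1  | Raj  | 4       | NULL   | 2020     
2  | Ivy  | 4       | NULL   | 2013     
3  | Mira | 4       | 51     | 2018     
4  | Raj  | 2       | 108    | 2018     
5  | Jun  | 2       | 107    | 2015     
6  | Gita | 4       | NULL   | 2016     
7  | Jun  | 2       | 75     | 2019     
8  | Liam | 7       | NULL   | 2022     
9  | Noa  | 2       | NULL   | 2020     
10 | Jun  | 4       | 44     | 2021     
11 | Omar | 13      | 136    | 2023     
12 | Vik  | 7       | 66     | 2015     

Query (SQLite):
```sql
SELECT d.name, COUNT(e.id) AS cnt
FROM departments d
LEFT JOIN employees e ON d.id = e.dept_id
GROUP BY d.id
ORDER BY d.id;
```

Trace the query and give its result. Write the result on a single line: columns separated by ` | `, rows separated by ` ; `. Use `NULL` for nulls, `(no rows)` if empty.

Legal | 4 ; Marketing | 5 ; Support | 2 ; HR | 1

LEFT JOIN keeps every departments row; unmatched ones get NULL for employees columns.
Group by departments.id and compute COUNT(e.id). COUNT(col) of an all-NULL group is 0.
  2: ids {4, 5, 7, 9} → COUNT(e.id)=4
  4: ids {1, 2, 3, 6, 10} → COUNT(e.id)=5
  7: ids {8, 12} → COUNT(e.id)=2
  13: ids {11} → COUNT(e.id)=1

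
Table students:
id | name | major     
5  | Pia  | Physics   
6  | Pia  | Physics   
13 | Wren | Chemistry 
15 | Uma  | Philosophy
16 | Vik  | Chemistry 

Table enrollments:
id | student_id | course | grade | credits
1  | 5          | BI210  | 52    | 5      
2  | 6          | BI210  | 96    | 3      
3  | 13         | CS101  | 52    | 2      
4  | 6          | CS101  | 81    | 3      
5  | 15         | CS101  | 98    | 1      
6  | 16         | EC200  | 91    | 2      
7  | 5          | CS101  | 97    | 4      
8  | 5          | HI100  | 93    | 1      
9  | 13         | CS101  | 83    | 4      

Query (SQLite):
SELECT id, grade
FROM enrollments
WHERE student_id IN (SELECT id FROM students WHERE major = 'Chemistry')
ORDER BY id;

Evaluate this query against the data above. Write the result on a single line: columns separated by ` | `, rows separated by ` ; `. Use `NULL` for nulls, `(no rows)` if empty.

Inner query: students.id where major = 'Chemistry'.
Outer: keep enrollments rows whose student_id is in that set.
Inner query → {13, 16}

3 | 52 ; 6 | 91 ; 9 | 83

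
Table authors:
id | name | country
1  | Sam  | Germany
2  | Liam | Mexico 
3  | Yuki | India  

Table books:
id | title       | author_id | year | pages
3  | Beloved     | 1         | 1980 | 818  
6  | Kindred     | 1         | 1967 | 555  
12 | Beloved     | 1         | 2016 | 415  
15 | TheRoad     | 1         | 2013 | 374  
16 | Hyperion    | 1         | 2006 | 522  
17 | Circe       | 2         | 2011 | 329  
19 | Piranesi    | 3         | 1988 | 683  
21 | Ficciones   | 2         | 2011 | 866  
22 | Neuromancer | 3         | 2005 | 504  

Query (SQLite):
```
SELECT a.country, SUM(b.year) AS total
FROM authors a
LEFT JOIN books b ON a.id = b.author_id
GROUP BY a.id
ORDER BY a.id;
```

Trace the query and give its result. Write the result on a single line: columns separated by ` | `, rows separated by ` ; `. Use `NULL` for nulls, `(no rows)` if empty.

LEFT JOIN keeps every authors row; unmatched ones get NULL for books columns.
Group by authors.id and compute SUM(b.year). SUM over an all-NULL group is NULL.
  1: ids {3, 6, 12, 15, 16} → SUM(b.year)=9982
  2: ids {17, 21} → SUM(b.year)=4022
  3: ids {19, 22} → SUM(b.year)=3993

Germany | 9982 ; Mexico | 4022 ; India | 3993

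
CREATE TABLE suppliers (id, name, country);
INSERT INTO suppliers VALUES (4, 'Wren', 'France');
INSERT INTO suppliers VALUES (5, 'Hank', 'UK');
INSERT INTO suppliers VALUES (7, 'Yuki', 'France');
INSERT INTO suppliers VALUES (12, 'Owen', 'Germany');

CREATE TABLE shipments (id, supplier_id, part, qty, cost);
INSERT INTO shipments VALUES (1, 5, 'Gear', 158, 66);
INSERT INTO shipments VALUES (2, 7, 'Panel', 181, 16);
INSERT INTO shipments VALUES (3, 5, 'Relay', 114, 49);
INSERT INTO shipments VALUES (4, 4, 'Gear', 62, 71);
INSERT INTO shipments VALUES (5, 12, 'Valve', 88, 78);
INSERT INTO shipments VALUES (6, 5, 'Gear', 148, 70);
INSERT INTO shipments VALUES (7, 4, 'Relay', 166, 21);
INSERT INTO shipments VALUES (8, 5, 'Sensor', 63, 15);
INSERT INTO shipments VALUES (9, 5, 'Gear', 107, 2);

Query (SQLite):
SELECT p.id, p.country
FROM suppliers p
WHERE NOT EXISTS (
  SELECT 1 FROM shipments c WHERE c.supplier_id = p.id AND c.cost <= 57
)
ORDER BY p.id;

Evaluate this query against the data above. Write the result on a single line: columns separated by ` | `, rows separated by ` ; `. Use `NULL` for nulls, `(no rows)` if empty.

12 | Germany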